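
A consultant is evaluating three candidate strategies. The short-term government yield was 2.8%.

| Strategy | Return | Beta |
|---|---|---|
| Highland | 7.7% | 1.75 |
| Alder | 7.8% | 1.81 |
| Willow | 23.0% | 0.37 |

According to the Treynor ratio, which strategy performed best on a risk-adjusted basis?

Highland: Treynor = (7.7% − 2.8%) / 1.75 = 2.800
Alder: Treynor = (7.8% − 2.8%) / 1.81 = 2.762
Willow: Treynor = (23.0% − 2.8%) / 0.37 = 54.595
Highest: Willow (54.595).

Willow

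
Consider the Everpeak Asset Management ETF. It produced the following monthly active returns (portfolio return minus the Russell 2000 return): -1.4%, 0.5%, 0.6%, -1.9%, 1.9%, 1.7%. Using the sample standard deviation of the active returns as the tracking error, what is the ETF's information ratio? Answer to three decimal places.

0.148

μ = (-1.4 + 0.5 + 0.6 − 1.9 + 1.9 + 1.7) / 6 = 1.40 / 6 = 0.2333%
Σ(r − μ)² = (-1.4 − 0.2333)² + (0.5 − 0.2333)² + (0.6 − 0.2333)² + … = 12.3533
σ = √[12.3533 / 5] = 1.5718%
IR = μ / tracking error = 0.2333 / 1.5718 = 0.1484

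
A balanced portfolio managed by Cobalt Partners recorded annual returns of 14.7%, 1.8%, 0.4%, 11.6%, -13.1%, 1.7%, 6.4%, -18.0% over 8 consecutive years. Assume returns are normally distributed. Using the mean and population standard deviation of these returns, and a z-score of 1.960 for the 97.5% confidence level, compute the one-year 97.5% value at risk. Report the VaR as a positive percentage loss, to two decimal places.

19.98

r̄ = (14.7 + 1.8 + 0.4 + 11.6 − 13.1 + 1.7 + 6.4 − 18) / 8 = 5.50 / 8 = 0.6875%
Population σ = √[Σ(r − r̄)² / 8] = √[889.7288 / 8] = √111.2161 = 10.5459%
VaR = −(r̄ − z·σ) = −(0.6875 − 1.960 × 10.5459) = −(-19.9825) = 19.9825%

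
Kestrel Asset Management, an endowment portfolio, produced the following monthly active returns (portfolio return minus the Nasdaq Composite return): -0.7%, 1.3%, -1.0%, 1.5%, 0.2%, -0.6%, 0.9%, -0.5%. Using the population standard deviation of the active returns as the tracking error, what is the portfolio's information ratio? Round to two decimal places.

0.15

r̄ = (-0.7 + 1.3 − 1 + 1.5 + 0.2 − 0.6 + 0.9 − 0.5) / 8 = 0.1375%
Σ(r − r̄)² = (-0.7 − 0.1375)² + (1.3 − 0.1375)² + (-1 − 0.1375)² + … = 6.7388
population σ = √(6.7388 / 8) = √0.8424 = 0.9178%
IR = r̄ / tracking error = 0.1375 / 0.9178 = 0.1498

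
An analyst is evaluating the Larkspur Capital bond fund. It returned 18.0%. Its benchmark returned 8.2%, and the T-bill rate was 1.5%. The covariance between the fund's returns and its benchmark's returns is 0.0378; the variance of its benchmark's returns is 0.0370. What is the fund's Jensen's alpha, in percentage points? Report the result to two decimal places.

β = Cov / Var = 0.0378 / 0.0370 = 1.0216
E[R] = Rf + β(Rm − Rf) = 1.5% + 1.0216 × (8.2% − 1.5%) = 8.3447%
α = Rp − E[R] = 18.0% − 8.3447% = 9.6553

9.66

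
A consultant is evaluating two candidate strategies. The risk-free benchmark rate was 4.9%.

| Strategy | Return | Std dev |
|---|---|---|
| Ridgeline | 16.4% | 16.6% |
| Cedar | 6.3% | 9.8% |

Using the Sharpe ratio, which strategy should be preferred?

Ridgeline: Sharpe ratio = (16.4% − 4.9%) / 16.6% = 0.693
Cedar: Sharpe ratio = (6.3% − 4.9%) / 9.8% = 0.143
Highest: Ridgeline (0.693).

Ridgeline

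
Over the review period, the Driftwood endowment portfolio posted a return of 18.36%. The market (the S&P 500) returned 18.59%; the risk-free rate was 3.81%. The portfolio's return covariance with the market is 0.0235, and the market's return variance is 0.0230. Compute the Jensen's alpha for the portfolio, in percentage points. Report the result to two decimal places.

-0.55

β = Cov / Var = 0.0235 / 0.0230 = 1.0217
E[R] = Rf + β(Rm − Rf) = 3.81% + 1.0217 × (18.59% − 3.81%) = 18.9107%
α = Rp − E[R] = 18.36% − 18.9107% = -0.5507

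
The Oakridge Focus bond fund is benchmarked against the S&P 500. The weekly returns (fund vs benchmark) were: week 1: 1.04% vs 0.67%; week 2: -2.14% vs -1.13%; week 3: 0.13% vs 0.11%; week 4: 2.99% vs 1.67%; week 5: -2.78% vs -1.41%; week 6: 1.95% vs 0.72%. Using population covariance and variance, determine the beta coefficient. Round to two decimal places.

1.91

r̄p = 0.1983%,  r̄m = 0.1050%
Cov = Σ(rp − r̄p)(rm − r̄m) / 6 = 2.2202
Var(rm) = Σ(rm − r̄m)² / 6 = 1.1612
β = Cov / Var = 2.2202 / 1.1612 = 1.9120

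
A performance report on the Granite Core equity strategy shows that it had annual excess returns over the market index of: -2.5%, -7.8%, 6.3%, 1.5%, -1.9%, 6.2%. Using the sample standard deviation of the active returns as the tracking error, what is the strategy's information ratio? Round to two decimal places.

μ = (-2.5 − 7.8 + 6.3 + 1.5 − 1.9 + 6.2) / 6 = 0.3000%
Σ(r − μ)² = 150.5400; sample σ = √(150.5400/5) = 5.4871%
IR = μ / tracking error = 0.3000 / 5.4871 = 0.0547

0.05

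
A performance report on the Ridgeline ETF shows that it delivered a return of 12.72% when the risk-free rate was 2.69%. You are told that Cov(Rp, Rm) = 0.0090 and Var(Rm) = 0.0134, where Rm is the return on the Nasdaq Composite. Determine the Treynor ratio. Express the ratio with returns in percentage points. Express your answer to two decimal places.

14.93

β = Cov / Var = 0.0090 / 0.0134 = 0.6716
Treynor = (Rp − Rf) / β = (12.72% − 2.69%) / 0.6716 = 10.03 / 0.6716 = 14.9345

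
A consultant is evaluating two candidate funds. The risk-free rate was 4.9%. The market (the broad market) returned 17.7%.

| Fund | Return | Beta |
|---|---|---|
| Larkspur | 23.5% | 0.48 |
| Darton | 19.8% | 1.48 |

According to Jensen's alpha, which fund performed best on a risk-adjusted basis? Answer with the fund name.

Larkspur: α = 23.5% − [4.9% + 0.48 × (17.7% − 4.9%)] = 12.456
Darton: α = 19.8% − [4.9% + 1.48 × (17.7% − 4.9%)] = -4.044
Highest: Larkspur (12.456).

Larkspur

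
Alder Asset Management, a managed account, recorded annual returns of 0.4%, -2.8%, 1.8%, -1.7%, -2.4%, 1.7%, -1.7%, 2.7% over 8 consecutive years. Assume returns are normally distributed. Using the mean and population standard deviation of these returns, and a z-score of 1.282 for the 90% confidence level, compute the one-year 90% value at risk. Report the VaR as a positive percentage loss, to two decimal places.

2.83

μ = (0.4 − 2.8 + 1.8 − 1.7 − 2.4 + 1.7 − 1.7 + 2.7) / 8 = -0.2500%
Σ(r − μ)² = (0.4 − (-0.2500))² + (-2.8 − (-0.2500))² + … = 32.4600
σ = √[32.4600 / 8] = 2.0143%
VaR = −(μ − z·σ) = −(-0.2500 − 1.282 × 2.0143) = −(-2.8323) = 2.8323%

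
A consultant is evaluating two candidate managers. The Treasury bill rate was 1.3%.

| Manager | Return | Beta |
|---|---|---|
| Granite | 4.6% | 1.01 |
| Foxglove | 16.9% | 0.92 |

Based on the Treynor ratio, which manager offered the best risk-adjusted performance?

Granite: Treynor = (4.6% − 1.3%) / 1.01 = 3.267
Foxglove: Treynor = (16.9% − 1.3%) / 0.92 = 16.957
Highest: Foxglove (16.957).

Foxglove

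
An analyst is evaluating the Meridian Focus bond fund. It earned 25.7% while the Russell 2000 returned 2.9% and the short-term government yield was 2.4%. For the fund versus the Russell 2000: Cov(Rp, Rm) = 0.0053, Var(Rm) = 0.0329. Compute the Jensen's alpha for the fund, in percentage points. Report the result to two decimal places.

23.22

β = Cov / Var = 0.0053 / 0.0329 = 0.1611
E[R] = Rf + β(Rm − Rf) = 2.4% + 0.1611 × (2.9% − 2.4%) = 2.4806%
α = Rp − E[R] = 25.7% − 2.4806% = 23.2194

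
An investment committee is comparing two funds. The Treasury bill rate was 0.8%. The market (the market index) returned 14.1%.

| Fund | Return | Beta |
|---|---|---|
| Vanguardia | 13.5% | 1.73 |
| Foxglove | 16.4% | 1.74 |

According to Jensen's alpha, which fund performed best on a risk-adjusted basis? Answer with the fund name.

Foxglove

Vanguardia: α = 13.5% − [0.8% + 1.73 × (14.1% − 0.8%)] = -10.309
Foxglove: α = 16.4% − [0.8% + 1.74 × (14.1% − 0.8%)] = -7.542
Highest: Foxglove (-7.542).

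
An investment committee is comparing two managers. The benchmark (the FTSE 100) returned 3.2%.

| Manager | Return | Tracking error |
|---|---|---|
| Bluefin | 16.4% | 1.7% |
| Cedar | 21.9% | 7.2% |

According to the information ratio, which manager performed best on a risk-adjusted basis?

Bluefin

Bluefin: IR = (16.4% − 3.2%) / 1.7% = 7.765
Cedar: IR = (21.9% − 3.2%) / 7.2% = 2.597
Highest: Bluefin (7.765).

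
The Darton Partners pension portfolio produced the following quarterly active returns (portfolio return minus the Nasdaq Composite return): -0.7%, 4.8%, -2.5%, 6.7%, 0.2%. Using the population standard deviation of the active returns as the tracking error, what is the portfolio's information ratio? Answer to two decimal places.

r̄ = (-0.7 + 4.8 − 2.5 + 6.7 + 0.2) / 5 = 1.7000%
Σ(r − r̄)² = (-0.7 − 1.7000)² + (4.8 − 1.7000)² + (-2.5 − 1.7000)² + … = 60.2600
population σ = √(60.2600 / 5) = √12.0520 = 3.4716%
IR = r̄ / tracking error = 1.7000 / 3.4716 = 0.4897

0.49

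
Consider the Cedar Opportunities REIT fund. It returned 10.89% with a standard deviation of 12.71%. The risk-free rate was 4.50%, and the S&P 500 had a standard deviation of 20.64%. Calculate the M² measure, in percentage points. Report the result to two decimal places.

Sharpe = (Rp − Rf) / σp = (10.89% − 4.50%) / 12.71% = 0.5028
M² = Rf + Sharpe × σm = 4.50% + 0.5028 × 20.64% = 14.8778%

14.88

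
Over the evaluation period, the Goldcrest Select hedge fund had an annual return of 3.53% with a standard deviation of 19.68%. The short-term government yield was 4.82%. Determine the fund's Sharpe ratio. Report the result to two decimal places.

-0.07

Sharpe = (Rp − Rf) / σp = (3.53% − 4.82%) / 19.68% = -1.29% / 19.68% = -0.0655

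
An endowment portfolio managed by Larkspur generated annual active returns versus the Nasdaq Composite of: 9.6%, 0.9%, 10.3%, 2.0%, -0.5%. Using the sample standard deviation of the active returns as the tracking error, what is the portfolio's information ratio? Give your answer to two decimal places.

r̄ = (9.6 + 0.9 + 10.3 + 2 − 0.5) / 5 = 4.4600%
Σ(r − r̄)² = (9.6 − 4.4600)² + (0.9 − 4.4600)² + (10.3 − 4.4600)² + … = 103.8520
σ = √[103.8520 / 4] = 5.0954%
IR = r̄ / tracking error = 4.4600 / 5.0954 = 0.8753

0.88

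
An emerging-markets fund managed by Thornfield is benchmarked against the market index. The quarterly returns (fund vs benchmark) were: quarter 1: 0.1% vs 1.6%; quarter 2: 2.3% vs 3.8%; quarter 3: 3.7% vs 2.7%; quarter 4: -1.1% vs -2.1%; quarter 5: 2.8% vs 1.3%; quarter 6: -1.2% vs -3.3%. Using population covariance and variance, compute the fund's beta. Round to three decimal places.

r̄p = 1.1000%,  r̄m = 0.6667%
Cov = Σ(rp − r̄p)(rm − r̄m) / 6 = 4.0667
Var(rm) = Σ(rm − r̄m)² / 6 = 6.4356
β = Cov / Var = 4.0667 / 6.4356 = 0.6319

0.632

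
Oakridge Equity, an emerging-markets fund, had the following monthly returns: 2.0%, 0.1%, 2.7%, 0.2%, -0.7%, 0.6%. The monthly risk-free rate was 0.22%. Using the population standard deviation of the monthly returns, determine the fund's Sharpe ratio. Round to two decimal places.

0.51

Mean return r̄ = 4.90 / 6 = 0.8167%
Population σ = √[Σ(r − r̄)² / 6] = √[8.1883 / 6] = √1.3647 = 1.1682%
Sharpe = (r̄ − rf) / σ = (0.8167 − 0.22) / 1.1682 = 0.5967 / 1.1682 = 0.5108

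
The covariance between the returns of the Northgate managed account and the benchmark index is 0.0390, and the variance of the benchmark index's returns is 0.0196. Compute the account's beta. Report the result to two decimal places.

1.99

β = Cov(Rp, Rm) / Var(Rm) = 0.0390 / 0.0196 = 1.9898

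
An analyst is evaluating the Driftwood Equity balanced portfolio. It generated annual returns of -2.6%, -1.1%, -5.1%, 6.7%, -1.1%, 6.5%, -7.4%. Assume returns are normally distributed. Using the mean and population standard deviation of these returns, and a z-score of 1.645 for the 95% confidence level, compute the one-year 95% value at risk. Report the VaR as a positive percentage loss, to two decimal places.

8.80

Mean return r̄ = -4.10 / 7 = -0.5857%
Σ(r − r̄)² = 174.6886; population σ = √(174.6886/7) = 4.9955%
VaR = −(r̄ − z·σ) = −(-0.5857 − 1.645 × 4.9955) = −(-8.8033) = 8.8033%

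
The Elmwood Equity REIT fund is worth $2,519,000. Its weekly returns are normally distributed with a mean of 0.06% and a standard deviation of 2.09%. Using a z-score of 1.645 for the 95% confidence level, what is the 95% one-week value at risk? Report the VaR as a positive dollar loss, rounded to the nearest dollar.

$85,093

Return at the 95% tail: μ − z·σ = 0.06% − 1.645 × 2.09% = 0.06 − 3.43805 = -3.37805%
VaR = −(-3.37805%) × $2,519,000 = 3.37805% × $2,519,000 = $85,093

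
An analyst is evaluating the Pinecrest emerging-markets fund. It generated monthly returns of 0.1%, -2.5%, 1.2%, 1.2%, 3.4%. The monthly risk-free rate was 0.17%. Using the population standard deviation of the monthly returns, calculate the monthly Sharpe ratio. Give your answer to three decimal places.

r̄ = (0.1 − 2.5 + 1.2 + 1.2 + 3.4) / 5 = 0.6800%
Σ(r − r̄)² = (0.1 − 0.6800)² + (-2.5 − 0.6800)² + … = 18.3880
σ = √[18.3880 / 5] = 1.9177%
Sharpe = (r̄ − rf) / σ = (0.6800 − 0.17) / 1.9177 = 0.5100 / 1.9177 = 0.2659

0.266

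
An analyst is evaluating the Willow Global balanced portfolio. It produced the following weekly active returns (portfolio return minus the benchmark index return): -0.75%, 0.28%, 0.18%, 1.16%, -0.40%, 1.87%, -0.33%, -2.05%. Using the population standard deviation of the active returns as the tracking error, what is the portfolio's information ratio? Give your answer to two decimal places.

0.00

r̄ = (-0.75 + 0.28 + 0.18 + 1.16 − 0.4 + 1.87 − 0.33 − 2.05) / 8 = -0.040 / 8 = -0.0050%
Σ(r − r̄)² = 9.9870; population σ = √(9.9870/8) = 1.1173%
IR = r̄ / tracking error = -0.0050 / 1.1173 = -0.0045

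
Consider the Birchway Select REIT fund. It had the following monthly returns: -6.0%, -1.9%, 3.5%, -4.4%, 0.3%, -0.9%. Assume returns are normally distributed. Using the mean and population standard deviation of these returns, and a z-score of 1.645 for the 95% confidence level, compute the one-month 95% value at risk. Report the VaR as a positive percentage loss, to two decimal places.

6.65

Mean return r̄ = -9.40 / 6 = -1.5667%
Population σ = √[Σ(r − r̄)² / 6] = √[57.3933 / 6] = √9.5656 = 3.0928%
VaR = −(r̄ − z·σ) = −(-1.5667 − 1.645 × 3.0928) = −(-6.6544) = 6.6544%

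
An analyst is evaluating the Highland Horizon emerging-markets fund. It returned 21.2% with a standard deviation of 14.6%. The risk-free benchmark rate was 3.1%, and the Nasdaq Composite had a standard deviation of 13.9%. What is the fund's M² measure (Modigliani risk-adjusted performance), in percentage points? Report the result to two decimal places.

20.33

Sharpe = (Rp − Rf) / σp = (21.2% − 3.1%) / 14.6% = 1.2397
M² = Rf + Sharpe × σm = 3.1% + 1.2397 × 13.9% = 20.3318%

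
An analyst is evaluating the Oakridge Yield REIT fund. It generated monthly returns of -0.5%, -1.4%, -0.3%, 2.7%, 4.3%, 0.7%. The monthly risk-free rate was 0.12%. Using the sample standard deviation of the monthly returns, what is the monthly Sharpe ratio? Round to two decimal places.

0.37

μ = (-0.5 − 1.4 − 0.3 + 2.7 + 4.3 + 0.7) / 6 = 0.9167%
Σ(r − μ)² = (-0.5 − 0.9167)² + (-1.4 − 0.9167)² + … = 23.5283
σ = √[23.5283 / 5] = 2.1693%
Sharpe = (μ − rf) / σ = (0.9167 − 0.12) / 2.1693 = 0.7967 / 2.1693 = 0.3673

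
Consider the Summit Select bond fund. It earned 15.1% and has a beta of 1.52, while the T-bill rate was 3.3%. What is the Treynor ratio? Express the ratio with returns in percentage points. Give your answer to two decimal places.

7.76

Treynor = (Rp − Rf) / β = (15.1% − 3.3%) / 1.52 = 11.80 / 1.52 = 7.7632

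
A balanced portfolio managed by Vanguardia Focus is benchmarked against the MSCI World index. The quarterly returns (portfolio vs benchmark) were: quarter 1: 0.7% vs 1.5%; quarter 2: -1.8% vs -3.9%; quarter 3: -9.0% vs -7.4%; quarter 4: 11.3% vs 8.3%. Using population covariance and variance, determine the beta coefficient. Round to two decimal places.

r̄p = 0.3000%,  r̄m = -0.3750%
Cov = Σ(rp − r̄p)(rm − r̄m) / 4 = 42.2275
Var(rm) = Σ(rm − r̄m)² / 4 = 35.1369
β = Cov / Var = 42.2275 / 35.1369 = 1.2018

1.20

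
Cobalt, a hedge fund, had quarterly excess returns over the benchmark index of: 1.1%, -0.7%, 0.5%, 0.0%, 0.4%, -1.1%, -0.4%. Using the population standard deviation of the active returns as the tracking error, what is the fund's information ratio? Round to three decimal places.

-0.041

r̄ = (1.1 − 0.7 + 0.5 + 0 + 0.4 − 1.1 − 0.4) / 7 = -0.0286%
Σ(r − r̄)² = 3.4743; population σ = √(3.4743/7) = 0.7045%
IR = r̄ / tracking error = -0.0286 / 0.7045 = -0.0406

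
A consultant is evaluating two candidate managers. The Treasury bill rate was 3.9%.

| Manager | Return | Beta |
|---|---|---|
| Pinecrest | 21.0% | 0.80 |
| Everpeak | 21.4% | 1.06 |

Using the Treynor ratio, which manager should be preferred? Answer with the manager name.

Pinecrest: Treynor = (21.0% − 3.9%) / 0.80 = 21.375
Everpeak: Treynor = (21.4% − 3.9%) / 1.06 = 16.509
Highest: Pinecrest (21.375).

Pinecrest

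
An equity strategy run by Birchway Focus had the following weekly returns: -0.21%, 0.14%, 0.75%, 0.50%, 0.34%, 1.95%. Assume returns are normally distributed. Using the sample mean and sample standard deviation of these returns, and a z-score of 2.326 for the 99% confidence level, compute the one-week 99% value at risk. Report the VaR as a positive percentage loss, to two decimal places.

1.16

μ = (-0.21 + 0.14 + 0.75 + 0.5 + 0.34 + 1.95) / 6 = 0.5783%
Σ(r − μ)² = 2.7875; sample σ = √(2.7875/5) = 0.7467%
VaR = −(μ − z·σ) = −(0.5783 − 2.326 × 0.7467) = −(-1.1585) = 1.1585%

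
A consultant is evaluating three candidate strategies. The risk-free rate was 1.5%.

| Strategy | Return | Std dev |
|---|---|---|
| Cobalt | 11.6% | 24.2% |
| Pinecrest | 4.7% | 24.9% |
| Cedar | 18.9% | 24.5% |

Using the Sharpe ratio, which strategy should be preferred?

Cedar

Cobalt: Sharpe ratio = (11.6% − 1.5%) / 24.2% = 0.417
Pinecrest: Sharpe ratio = (4.7% − 1.5%) / 24.9% = 0.129
Cedar: Sharpe ratio = (18.9% − 1.5%) / 24.5% = 0.710
Highest: Cedar (0.710).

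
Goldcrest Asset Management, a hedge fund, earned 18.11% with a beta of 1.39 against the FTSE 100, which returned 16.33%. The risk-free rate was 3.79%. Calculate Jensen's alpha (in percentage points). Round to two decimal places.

CAPM expected return = Rf + β(Rm − Rf) = 3.79% + 1.39 × (16.33% − 3.79%) = 3.79 + 1.39 × 12.54 = 21.2206%
Jensen's α = Rp − E[R] = 18.11% − 21.2206% = -3.1106

-3.11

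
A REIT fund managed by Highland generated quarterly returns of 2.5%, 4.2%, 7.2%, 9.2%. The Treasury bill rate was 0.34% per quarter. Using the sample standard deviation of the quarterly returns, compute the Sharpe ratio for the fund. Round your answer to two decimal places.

1.81

r̄ = (2.5 + 4.2 + 7.2 + 9.2) / 4 = 5.7750%
Sample σ = √[Σ(r − r̄)² / 3] = √[26.9675 / 3] = √8.9892 = 2.9982%
Sharpe = (r̄ − rf) / σ = (5.7750 − 0.34) / 2.9982 = 5.4350 / 2.9982 = 1.8128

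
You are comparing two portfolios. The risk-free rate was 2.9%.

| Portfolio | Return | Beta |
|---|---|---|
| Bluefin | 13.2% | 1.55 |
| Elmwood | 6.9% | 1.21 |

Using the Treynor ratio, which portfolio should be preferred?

Bluefin: Treynor = (13.2% − 2.9%) / 1.55 = 6.645
Elmwood: Treynor = (6.9% − 2.9%) / 1.21 = 3.306
Highest: Bluefin (6.645).

Bluefin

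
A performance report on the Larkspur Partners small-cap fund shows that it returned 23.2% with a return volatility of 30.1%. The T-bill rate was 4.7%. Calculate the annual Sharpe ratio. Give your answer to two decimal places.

Sharpe = (Rp − Rf) / σp = (23.2% − 4.7%) / 30.1% = 18.50% / 30.1% = 0.6146

0.61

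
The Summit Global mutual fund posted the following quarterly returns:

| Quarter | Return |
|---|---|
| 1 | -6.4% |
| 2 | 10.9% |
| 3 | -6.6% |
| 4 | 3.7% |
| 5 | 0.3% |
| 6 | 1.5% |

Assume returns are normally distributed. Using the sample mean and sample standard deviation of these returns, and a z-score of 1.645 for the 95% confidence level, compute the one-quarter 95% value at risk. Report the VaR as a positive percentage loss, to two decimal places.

Mean return μ = 3.40 / 6 = 0.5667%
Sample std dev = √[217.4333 / 5] = 6.5944%
VaR = −(μ − z·σ) = −(0.5667 − 1.645 × 6.5944) = −(-10.2811) = 10.2811%

10.28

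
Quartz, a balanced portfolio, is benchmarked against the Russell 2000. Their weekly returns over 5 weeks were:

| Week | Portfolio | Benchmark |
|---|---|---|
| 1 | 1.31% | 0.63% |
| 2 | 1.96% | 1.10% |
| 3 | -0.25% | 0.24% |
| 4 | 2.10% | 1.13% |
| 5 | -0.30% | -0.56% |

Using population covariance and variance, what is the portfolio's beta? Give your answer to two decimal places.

r̄p = 0.9640%,  r̄m = 0.5080%
Cov = Σ(rp − r̄p)(rm − r̄m) / 5 = 0.6027
Var(rm) = Σ(rm − r̄m)² / 5 = 0.3929
β = Cov / Var = 0.6027 / 0.3929 = 1.5340

1.53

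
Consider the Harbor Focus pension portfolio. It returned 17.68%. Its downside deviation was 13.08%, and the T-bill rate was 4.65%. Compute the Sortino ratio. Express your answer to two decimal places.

1.00

Sortino = (Rp − Rf) / σd = (17.68% − 4.65%) / 13.08% = 13.03% / 13.08% = 0.9962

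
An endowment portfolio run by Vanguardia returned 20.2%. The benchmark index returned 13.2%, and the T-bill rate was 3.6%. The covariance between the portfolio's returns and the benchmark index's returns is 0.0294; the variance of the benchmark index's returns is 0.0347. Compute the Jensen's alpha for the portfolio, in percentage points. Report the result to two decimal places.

β = Cov / Var = 0.0294 / 0.0347 = 0.8473
E[R] = Rf + β(Rm − Rf) = 3.6% + 0.8473 × (13.2% − 3.6%) = 11.7341%
α = Rp − E[R] = 20.2% − 11.7341% = 8.4659

8.47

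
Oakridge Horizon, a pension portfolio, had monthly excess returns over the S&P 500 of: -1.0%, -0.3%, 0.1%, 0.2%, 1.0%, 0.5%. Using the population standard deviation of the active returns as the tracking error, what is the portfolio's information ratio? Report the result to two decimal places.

0.13

Mean return μ = 0.50 / 6 = 0.0833%
Σ(r − μ)² = (-1 − 0.0833)² + (-0.3 − 0.0833)² + … = 2.3483
population σ = √(2.3483 / 6) = √0.3914 = 0.6256%
IR = μ / tracking error = 0.0833 / 0.6256 = 0.1332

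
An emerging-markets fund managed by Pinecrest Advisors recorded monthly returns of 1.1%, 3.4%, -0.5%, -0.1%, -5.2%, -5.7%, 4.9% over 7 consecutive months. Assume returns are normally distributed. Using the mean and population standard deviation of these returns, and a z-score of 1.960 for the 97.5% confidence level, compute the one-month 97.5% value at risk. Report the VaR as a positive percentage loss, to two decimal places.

7.56

Mean return r̄ = -2.10 / 7 = -0.3000%
Σ(r − r̄)² = 95.9400; population σ = √(95.9400/7) = 3.7021%
VaR = −(r̄ − z·σ) = −(-0.3000 − 1.960 × 3.7021) = −(-7.5561) = 7.5561%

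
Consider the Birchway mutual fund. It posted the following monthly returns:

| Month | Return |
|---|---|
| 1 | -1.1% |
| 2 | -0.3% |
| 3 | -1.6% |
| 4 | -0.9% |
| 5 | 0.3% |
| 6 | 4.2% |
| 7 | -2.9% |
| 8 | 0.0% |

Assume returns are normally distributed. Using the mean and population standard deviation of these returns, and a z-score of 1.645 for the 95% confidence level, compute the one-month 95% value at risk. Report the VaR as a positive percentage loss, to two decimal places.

3.48

Mean return r̄ = -2.30 / 8 = -0.2875%
Population std dev = √[30.1488 / 8] = 1.9413%
VaR = −(r̄ − z·σ) = −(-0.2875 − 1.645 × 1.9413) = −(-3.4809) = 3.4809%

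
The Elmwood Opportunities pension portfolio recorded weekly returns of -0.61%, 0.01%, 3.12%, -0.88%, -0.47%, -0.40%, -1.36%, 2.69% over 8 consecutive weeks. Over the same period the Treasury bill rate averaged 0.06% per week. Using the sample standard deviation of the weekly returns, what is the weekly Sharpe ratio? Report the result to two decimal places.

0.12

r̄ = (-0.61 + 0.01 + 3.12 − 0.88 − 0.47 − 0.4 − 1.36 + 2.69) / 8 = 0.2625%
Σ(r − r̄)² = 19.7964; sample σ = √(19.7964/7) = 1.6817%
Sharpe = (r̄ − rf) / σ = (0.2625 − 0.06) / 1.6817 = 0.2025 / 1.6817 = 0.1204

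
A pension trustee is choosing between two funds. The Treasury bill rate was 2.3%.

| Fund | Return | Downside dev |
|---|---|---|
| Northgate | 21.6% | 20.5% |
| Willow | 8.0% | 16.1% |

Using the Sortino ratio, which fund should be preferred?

Northgate: Sortino ratio = (21.6% − 2.3%) / 20.5% = 0.941
Willow: Sortino ratio = (8.0% − 2.3%) / 16.1% = 0.354
Highest: Northgate (0.941).

Northgate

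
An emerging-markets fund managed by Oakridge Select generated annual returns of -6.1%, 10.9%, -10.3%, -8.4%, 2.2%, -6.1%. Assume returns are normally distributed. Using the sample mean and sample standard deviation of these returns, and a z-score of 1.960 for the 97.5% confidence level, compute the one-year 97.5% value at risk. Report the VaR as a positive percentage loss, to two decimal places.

Mean return r̄ = -17.80 / 6 = -2.9667%
Σ(r − r̄)² = 321.9133; sample σ = √(321.9133/5) = 8.0239%
VaR = −(r̄ − z·σ) = −(-2.9667 − 1.960 × 8.0239) = −(-18.6935) = 18.6935%

18.69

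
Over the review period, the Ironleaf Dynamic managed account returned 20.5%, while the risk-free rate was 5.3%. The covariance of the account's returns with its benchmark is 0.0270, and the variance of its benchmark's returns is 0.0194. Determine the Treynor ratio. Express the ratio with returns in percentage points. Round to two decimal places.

β = Cov / Var = 0.0270 / 0.0194 = 1.3918
Treynor = (Rp − Rf) / β = (20.5% − 5.3%) / 1.3918 = 15.20 / 1.3918 = 10.9211

10.92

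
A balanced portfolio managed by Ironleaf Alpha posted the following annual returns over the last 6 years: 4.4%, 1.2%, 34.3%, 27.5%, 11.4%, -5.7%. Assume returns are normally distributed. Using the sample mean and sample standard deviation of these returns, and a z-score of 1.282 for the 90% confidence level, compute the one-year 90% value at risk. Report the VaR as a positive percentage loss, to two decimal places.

r̄ = (4.4 + 1.2 + 34.3 + 27.5 + 11.4 − 5.7) / 6 = 73.10 / 6 = 12.1833%
Σ(r − r̄)² = (4.4 − 12.1833)² + (1.2 − 12.1833)² + (34.3 − 12.1833)² + … = 1225.3883
sample σ = √(1225.3883 / 5) = √245.0777 = 15.6550%
VaR = −(r̄ − z·σ) = −(12.1833 − 1.282 × 15.6550) = −(-7.8864) = 7.8864%

7.89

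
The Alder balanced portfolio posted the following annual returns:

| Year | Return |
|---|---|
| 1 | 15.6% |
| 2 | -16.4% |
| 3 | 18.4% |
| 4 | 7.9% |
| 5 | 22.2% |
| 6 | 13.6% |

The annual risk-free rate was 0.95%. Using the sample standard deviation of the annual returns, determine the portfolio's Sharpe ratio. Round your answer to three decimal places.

Mean return r̄ = 61.30 / 6 = 10.2167%
Σ(r − r̄)² = 964.8083; sample σ = √(964.8083/5) = 13.8911%
Sharpe = (r̄ − rf) / σ = (10.2167 − 0.95) / 13.8911 = 9.2667 / 13.8911 = 0.6671

0.667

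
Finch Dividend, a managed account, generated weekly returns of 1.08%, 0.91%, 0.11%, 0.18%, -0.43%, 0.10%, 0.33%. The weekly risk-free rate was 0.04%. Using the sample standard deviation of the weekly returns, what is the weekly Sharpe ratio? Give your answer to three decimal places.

0.553

r̄ = (1.08 + 0.91 + 0.11 + 0.18 − 0.43 + 0.1 + 0.33) / 7 = 0.3257%
Sample std dev = √[1.6002 / 6] = 0.5164%
Sharpe = (r̄ − rf) / σ = (0.3257 − 0.04) / 0.5164 = 0.2857 / 0.5164 = 0.5533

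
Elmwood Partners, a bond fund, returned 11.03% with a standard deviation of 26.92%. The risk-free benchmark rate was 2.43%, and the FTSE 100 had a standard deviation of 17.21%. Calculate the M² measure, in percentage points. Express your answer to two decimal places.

Sharpe = (Rp − Rf) / σp = (11.03% − 2.43%) / 26.92% = 0.3195
M² = Rf + Sharpe × σm = 2.43% + 0.3195 × 17.21% = 7.9286%

7.93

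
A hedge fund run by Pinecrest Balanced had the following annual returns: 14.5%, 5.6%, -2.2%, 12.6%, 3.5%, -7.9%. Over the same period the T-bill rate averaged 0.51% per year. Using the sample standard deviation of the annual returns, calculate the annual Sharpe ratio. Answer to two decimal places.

0.45

r̄ = (14.5 + 5.6 − 2.2 + 12.6 + 3.5 − 7.9) / 6 = 4.3500%
Sample σ = √[Σ(r − r̄)² / 5] = √[366.3350 / 5] = √73.2670 = 8.5596%
Sharpe = (r̄ − rf) / σ = (4.3500 − 0.51) / 8.5596 = 3.8400 / 8.5596 = 0.4486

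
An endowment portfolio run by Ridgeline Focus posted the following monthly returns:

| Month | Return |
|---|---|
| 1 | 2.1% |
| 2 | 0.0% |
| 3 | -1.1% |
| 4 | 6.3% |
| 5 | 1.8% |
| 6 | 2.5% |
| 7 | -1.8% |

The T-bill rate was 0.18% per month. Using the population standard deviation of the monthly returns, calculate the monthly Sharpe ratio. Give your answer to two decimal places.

0.48

Mean return r̄ = 9.80 / 7 = 1.4000%
Population σ = √[Σ(r − r̄)² / 7] = √[44.3200 / 7] = √6.3314 = 2.5162%
Sharpe = (r̄ − rf) / σ = (1.4000 − 0.18) / 2.5162 = 1.2200 / 2.5162 = 0.4849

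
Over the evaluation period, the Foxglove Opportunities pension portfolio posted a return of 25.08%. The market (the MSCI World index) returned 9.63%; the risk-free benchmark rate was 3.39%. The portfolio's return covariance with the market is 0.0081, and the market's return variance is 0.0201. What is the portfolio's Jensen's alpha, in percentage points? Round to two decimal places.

β = Cov / Var = 0.0081 / 0.0201 = 0.4030
E[R] = Rf + β(Rm − Rf) = 3.39% + 0.4030 × (9.63% − 3.39%) = 5.9047%
α = Rp − E[R] = 25.08% − 5.9047% = 19.1753

19.18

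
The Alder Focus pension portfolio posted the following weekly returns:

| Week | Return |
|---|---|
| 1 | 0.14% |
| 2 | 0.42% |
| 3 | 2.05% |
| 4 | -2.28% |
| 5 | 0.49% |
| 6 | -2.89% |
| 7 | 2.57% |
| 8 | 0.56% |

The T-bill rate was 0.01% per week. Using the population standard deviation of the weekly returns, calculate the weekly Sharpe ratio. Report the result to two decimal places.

μ = (0.14 + 0.42 + 2.05 − 2.28 + 0.49 − 2.89 + 2.57 + 0.56) / 8 = 1.060 / 8 = 0.1325%
Σ(r − μ)² = 24.9672; population σ = √(24.9672/8) = 1.7666%
Sharpe = (μ − rf) / σ = (0.1325 − 0.01) / 1.7666 = 0.1225 / 1.7666 = 0.0693

0.07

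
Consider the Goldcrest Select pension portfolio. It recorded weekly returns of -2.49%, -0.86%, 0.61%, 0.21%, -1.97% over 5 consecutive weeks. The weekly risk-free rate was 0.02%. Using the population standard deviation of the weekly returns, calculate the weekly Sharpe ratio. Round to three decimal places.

-0.767

r̄ = (-2.49 − 0.86 + 0.61 + 0.21 − 1.97) / 5 = -0.9000%
Σ(r − r̄)² = (-2.49 − (-0.9000))² + (-0.86 − (-0.9000))² + … = 7.1868
population σ = √(7.1868 / 5) = √1.4374 = 1.1989%
Sharpe = (r̄ − rf) / σ = (-0.9000 − 0.02) / 1.1989 = -0.9200 / 1.1989 = -0.7674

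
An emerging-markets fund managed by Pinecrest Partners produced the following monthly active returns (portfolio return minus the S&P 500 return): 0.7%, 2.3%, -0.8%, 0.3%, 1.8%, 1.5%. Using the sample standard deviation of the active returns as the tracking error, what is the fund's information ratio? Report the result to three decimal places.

0.855

r̄ = (0.7 + 2.3 − 0.8 + 0.3 + 1.8 + 1.5) / 6 = 0.9667%
Σ(r − r̄)² = (0.7 − 0.9667)² + (2.3 − 0.9667)² + … = 6.3933
σ = √[6.3933 / 5] = 1.1308%
IR = r̄ / tracking error = 0.9667 / 1.1308 = 0.8549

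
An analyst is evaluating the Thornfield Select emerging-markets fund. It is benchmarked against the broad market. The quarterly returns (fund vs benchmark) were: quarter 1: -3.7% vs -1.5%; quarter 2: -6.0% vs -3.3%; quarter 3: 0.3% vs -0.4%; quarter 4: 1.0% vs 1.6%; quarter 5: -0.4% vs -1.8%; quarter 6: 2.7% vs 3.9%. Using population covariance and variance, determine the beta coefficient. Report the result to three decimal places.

1.077

r̄p = -1.0167%,  r̄m = -0.2500%
Cov = Σ(rp − r̄p)(rm − r̄m) / 6 = 6.0925
Var(rm) = Σ(rm − r̄m)² / 6 = 5.6558
β = Cov / Var = 6.0925 / 5.6558 = 1.0772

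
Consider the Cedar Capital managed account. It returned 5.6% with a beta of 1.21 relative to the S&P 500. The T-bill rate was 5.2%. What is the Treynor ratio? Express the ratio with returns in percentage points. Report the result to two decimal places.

0.33

Treynor = (Rp − Rf) / β = (5.6% − 5.2%) / 1.21 = 0.40 / 1.21 = 0.3306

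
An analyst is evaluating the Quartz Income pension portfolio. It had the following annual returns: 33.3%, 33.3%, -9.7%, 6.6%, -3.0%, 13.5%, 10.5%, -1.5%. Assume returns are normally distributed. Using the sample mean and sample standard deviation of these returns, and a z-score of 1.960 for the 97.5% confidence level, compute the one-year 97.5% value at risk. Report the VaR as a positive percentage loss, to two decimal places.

21.04

μ = (33.3 + 33.3 − 9.7 + 6.6 − 3 + 13.5 + 10.5 − 1.5) / 8 = 10.3750%
Σ(r − μ)² = (33.3 − 10.3750)² + (33.3 − 10.3750)² + (-9.7 − 10.3750)² + … = 1798.0550
σ = √[1798.0550 / 7] = 16.0270%
VaR = −(μ − z·σ) = −(10.3750 − 1.960 × 16.0270) = −(-21.0379) = 21.0379%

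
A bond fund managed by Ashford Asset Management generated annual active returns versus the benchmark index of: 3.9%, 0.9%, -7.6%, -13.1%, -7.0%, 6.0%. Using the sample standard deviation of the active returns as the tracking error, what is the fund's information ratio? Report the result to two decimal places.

Mean return μ = -16.90 / 6 = -2.8167%
Σ(r − μ)² = 282.7883; sample σ = √(282.7883/5) = 7.5205%
IR = μ / tracking error = -2.8167 / 7.5205 = -0.3745

-0.37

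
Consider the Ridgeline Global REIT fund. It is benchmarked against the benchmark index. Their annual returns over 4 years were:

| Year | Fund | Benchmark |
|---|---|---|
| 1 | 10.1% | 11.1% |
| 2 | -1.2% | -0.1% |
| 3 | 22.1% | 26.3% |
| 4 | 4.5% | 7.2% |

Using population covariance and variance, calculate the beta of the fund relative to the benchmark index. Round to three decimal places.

0.890

r̄p = 8.8750%,  r̄m = 11.1250%
Cov = Σ(rp − r̄p)(rm − r̄m) / 4 = 82.7306
Var(rm) = Σ(rm − r̄m)² / 4 = 92.9219
β = Cov / Var = 82.7306 / 92.9219 = 0.8903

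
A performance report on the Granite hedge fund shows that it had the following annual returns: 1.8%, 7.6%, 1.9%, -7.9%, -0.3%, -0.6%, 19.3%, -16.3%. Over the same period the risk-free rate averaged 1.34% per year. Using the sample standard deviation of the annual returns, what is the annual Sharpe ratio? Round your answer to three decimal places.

-0.063

r̄ = (1.8 + 7.6 + 1.9 − 7.9 − 0.3 − 0.6 + 19.3 − 16.3) / 8 = 5.50 / 8 = 0.6875%
Sample std dev = √[761.8688 / 7] = 10.4326%
Sharpe = (r̄ − rf) / σ = (0.6875 − 1.34) / 10.4326 = -0.6525 / 10.4326 = -0.0625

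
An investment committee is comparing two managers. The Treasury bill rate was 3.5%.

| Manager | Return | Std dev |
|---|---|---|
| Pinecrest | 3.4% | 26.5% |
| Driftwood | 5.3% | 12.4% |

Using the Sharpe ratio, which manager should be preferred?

Pinecrest: Sharpe ratio = (3.4% − 3.5%) / 26.5% = -0.004
Driftwood: Sharpe ratio = (5.3% − 3.5%) / 12.4% = 0.145
Highest: Driftwood (0.145).

Driftwood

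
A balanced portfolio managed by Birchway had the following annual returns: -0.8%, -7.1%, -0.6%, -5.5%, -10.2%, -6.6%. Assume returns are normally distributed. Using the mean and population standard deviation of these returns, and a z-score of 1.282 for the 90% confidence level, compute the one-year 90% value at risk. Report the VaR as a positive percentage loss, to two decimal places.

9.55

μ = (-0.8 − 7.1 − 0.6 − 5.5 − 10.2 − 6.6) / 6 = -5.1333%
Σ(r − μ)² = (-0.8 − (-5.1333))² + (-7.1 − (-5.1333))² + … = 71.1533
population σ = √(71.1533 / 6) = √11.8589 = 3.4437%
VaR = −(μ − z·σ) = −(-5.1333 − 1.282 × 3.4437) = −(-9.5481) = 9.5481%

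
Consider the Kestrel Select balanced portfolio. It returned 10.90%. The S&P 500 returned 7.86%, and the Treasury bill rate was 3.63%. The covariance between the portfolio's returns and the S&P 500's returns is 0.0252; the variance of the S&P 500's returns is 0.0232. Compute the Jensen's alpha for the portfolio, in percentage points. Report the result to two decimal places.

2.68

β = Cov / Var = 0.0252 / 0.0232 = 1.0862
E[R] = Rf + β(Rm − Rf) = 3.63% + 1.0862 × (7.86% − 3.63%) = 8.2246%
α = Rp − E[R] = 10.90% − 8.2246% = 2.6754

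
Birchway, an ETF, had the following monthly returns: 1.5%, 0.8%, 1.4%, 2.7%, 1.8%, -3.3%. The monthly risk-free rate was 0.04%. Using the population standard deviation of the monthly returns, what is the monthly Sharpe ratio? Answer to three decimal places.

r̄ = (1.5 + 0.8 + 1.4 + 2.7 + 1.8 − 3.3) / 6 = 0.8167%
Σ(r − r̄)² = 22.2683; population σ = √(22.2683/6) = 1.9265%
Sharpe = (r̄ − rf) / σ = (0.8167 − 0.04) / 1.9265 = 0.7767 / 1.9265 = 0.4032

0.403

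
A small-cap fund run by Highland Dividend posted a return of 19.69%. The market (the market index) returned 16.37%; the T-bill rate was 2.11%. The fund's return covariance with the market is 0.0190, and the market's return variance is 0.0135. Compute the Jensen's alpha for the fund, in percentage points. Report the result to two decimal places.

β = Cov / Var = 0.0190 / 0.0135 = 1.4074
E[R] = Rf + β(Rm − Rf) = 2.11% + 1.4074 × (16.37% − 2.11%) = 22.1795%
α = Rp − E[R] = 19.69% − 22.1795% = -2.4895

-2.49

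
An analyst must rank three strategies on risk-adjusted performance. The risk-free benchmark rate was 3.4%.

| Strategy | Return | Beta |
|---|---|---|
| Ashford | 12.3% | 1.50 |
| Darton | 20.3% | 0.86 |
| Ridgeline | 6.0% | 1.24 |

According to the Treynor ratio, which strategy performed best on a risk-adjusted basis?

Ashford: Treynor = (12.3% − 3.4%) / 1.50 = 5.933
Darton: Treynor = (20.3% − 3.4%) / 0.86 = 19.651
Ridgeline: Treynor = (6.0% − 3.4%) / 1.24 = 2.097
Highest: Darton (19.651).

Darton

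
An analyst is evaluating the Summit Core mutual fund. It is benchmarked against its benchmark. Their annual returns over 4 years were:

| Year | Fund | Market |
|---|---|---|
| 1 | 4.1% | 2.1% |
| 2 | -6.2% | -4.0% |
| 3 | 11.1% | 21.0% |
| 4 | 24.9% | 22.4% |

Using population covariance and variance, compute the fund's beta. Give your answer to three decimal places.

0.887

r̄p = 8.4750%,  r̄m = 10.3750%
Cov = Σ(rp − r̄p)(rm − r̄m) / 4 = 118.1394
Var(rm) = Σ(rm − r̄m)² / 4 = 133.1519
β = Cov / Var = 118.1394 / 133.1519 = 0.8873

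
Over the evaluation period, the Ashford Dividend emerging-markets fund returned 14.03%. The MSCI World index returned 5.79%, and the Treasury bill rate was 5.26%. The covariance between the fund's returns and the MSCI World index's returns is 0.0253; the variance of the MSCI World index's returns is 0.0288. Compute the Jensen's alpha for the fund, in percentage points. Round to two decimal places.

β = Cov / Var = 0.0253 / 0.0288 = 0.8785
E[R] = Rf + β(Rm − Rf) = 5.26% + 0.8785 × (5.79% − 5.26%) = 5.7256%
α = Rp − E[R] = 14.03% − 5.7256% = 8.3044

8.30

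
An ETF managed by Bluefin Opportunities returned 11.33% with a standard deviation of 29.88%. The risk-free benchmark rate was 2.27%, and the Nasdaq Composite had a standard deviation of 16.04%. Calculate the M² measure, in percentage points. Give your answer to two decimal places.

7.13

Sharpe = (Rp − Rf) / σp = (11.33% − 2.27%) / 29.88% = 0.3032
M² = Rf + Sharpe × σm = 2.27% + 0.3032 × 16.04% = 7.1333%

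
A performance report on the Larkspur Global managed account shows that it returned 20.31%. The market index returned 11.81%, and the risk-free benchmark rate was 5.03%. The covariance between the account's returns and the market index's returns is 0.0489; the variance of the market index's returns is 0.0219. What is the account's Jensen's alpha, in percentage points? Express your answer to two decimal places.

0.14

β = Cov / Var = 0.0489 / 0.0219 = 2.2329
E[R] = Rf + β(Rm − Rf) = 5.03% + 2.2329 × (11.81% − 5.03%) = 20.1691%
α = Rp − E[R] = 20.31% − 20.1691% = 0.1409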